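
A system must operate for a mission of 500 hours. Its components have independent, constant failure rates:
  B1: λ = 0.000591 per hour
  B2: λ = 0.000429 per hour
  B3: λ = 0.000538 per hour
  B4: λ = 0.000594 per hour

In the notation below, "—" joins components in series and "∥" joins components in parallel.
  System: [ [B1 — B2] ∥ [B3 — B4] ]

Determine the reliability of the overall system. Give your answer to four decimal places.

0.8273

R(B1) = exp(−0.000591 × 500) = 0.744159
R(B2) = exp(−0.000429 × 500) = 0.806945
R(B3) = exp(−0.000538 × 500) = 0.764143
R(B4) = exp(−0.000594 × 500) = 0.743044
Series (B1 and B2): 0.744159 × 0.806945 = 0.600495
Series (B3 and B4): 0.764143 × 0.743044 = 0.567792
Parallel ([0.600495] and [0.567792]): 1 − (1 − 0.600495)(1 − 0.567792) = 0.8273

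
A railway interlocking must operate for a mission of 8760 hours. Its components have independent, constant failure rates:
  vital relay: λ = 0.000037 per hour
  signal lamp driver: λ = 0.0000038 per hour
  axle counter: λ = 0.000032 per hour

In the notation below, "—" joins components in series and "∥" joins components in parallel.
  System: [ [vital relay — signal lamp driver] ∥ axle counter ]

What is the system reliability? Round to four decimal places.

0.9265

R(vital relay) = exp(−0.000037 × 8760) = 0.723163
R(signal lamp driver) = exp(−0.0000038 × 8760) = 0.967260
R(axle counter) = exp(−0.000032 × 8760) = 0.755542
Series (vital relay and signal lamp driver): 0.723163 × 0.967260 = 0.699487
Parallel ([0.699487] and axle counter): 1 − (1 − 0.699487)(1 − 0.755542) = 0.9265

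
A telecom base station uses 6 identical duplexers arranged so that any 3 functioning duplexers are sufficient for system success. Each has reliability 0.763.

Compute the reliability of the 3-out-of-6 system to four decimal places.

R = Σ_{i=3}^{6} C(6,i) p^i (1−p)^{6−i} with p = 0.763
C(6,3)·0.763^3·0.237^3 = 0.118263
C(6,4)·0.763^4·0.237^2 = 0.285553
C(6,5)·0.763^5·0.237^1 = 0.367724
C(6,6)·0.763^6·0.237^0 = 0.197309
Sum = 0.9688

0.9688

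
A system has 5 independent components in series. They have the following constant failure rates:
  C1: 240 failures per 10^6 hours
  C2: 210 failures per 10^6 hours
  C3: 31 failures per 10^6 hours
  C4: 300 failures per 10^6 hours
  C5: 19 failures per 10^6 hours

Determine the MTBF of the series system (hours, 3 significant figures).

Series of exponential components: λ_sys = Σ λ_i
λ_sys = 0.00024 + 0.00021 + 0.000031 + 0.00030 + 0.000019 = 8.0000e-04 /h
MTBF = 1 / λ_sys = 1250 h

1250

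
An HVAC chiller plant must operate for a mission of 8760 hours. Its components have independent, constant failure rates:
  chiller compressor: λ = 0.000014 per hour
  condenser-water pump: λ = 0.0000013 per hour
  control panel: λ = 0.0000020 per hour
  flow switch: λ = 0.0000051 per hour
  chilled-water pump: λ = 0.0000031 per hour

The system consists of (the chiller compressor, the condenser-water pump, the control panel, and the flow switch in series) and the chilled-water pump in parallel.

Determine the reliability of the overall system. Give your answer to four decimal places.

0.9952

R(chiller compressor) = exp(−0.000014 × 8760) = 0.884582
R(condenser-water pump) = exp(−0.0000013 × 8760) = 0.988677
R(control panel) = exp(−0.0000020 × 8760) = 0.982633
R(flow switch) = exp(−0.0000051 × 8760) = 0.956307
R(chilled-water pump) = exp(−0.0000031 × 8760) = 0.973209
Series (chiller compressor, condenser-water pump, control panel, and flow switch): 0.884582 × 0.988677 × 0.982633 × 0.956307 = 0.821829
Parallel ([0.821829] and chilled-water pump): 1 − (1 − 0.821829)(1 − 0.973209) = 0.9952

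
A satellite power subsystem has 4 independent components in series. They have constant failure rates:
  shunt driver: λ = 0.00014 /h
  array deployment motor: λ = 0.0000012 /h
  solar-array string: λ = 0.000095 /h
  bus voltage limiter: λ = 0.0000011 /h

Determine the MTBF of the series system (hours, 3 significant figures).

Series of exponential components: λ_sys = Σ λ_i
λ_sys = 0.00014 + 0.0000012 + 0.000095 + 0.0000011 = 2.3730e-04 /h
MTBF = 1 / λ_sys = 4210 h

4210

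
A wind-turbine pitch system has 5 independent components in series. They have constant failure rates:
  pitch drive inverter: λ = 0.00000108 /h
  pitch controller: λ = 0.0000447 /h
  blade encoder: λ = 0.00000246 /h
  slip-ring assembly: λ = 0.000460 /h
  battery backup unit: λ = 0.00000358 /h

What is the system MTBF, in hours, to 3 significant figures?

1950

Series of exponential components: λ_sys = Σ λ_i
λ_sys = 0.00000108 + 0.0000447 + 0.00000246 + 0.000460 + 0.00000358 = 5.1182e-04 /h
MTBF = 1 / λ_sys = 1950 h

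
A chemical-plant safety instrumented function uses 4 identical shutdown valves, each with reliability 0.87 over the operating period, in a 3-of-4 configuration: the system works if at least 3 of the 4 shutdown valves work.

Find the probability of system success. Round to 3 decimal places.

R = Σ_{i=3}^{4} C(4,i) p^i (1−p)^{4−i} with p = 0.87
C(4,3)·0.87^3·0.13^1 = 0.34242
C(4,4)·0.87^4·0.13^0 = 0.57290
Sum = 0.915

0.915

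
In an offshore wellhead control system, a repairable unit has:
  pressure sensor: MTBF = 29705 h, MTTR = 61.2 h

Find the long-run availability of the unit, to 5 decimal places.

0.99794

A(pressure sensor) = MTBF/(MTBF+MTTR) = 29705/(29705+61.2) = 0.99794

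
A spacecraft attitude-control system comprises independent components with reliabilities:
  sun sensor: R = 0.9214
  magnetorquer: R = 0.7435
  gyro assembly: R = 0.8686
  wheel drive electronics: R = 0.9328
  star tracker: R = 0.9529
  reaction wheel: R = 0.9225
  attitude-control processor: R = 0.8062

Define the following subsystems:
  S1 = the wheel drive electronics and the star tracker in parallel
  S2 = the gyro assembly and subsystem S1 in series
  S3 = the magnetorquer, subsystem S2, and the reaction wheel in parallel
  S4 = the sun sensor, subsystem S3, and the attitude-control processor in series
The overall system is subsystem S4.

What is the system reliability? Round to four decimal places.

0.7409

Parallel (wheel drive electronics and star tracker): 1 − (1 − 0.932800)(1 − 0.952900) = 0.996835
Series (gyro assembly and [0.996835]): 0.868600 × 0.996835 = 0.865851
Parallel (magnetorquer, [0.865851], and reaction wheel): 1 − (1 − 0.743500)(1 − 0.865851)(1 − 0.922500) = 0.997333
Series (sun sensor, [0.997333], and attitude-control processor): 0.921400 × 0.997333 × 0.806200 = 0.7409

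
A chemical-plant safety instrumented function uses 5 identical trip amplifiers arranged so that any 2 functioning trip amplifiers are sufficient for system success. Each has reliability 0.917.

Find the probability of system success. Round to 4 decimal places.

0.9998

R = Σ_{i=2}^{5} C(5,i) p^i (1−p)^{5−i} with p = 0.917
C(5,2)·0.917^2·0.083^3 = 0.004808
C(5,3)·0.917^3·0.083^2 = 0.053121
C(5,4)·0.917^4·0.083^1 = 0.293444
C(5,5)·0.917^5·0.083^0 = 0.648405
Sum = 0.9998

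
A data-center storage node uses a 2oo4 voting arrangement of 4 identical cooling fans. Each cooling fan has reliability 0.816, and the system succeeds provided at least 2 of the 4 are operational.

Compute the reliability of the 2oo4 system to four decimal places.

0.9785

R = Σ_{i=2}^{4} C(4,i) p^i (1−p)^{4−i} with p = 0.816
C(4,2)·0.816^2·0.184^2 = 0.135259
C(4,3)·0.816^3·0.184^1 = 0.399897
C(4,4)·0.816^4·0.184^0 = 0.443364
Sum = 0.9785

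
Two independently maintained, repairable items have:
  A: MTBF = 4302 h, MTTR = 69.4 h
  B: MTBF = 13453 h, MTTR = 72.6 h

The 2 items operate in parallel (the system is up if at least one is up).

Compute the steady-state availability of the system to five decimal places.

A(A) = MTBF/(MTBF+MTTR) = 4302/(4302+69.4) = 0.984124
A(B) = MTBF/(MTBF+MTTR) = 13453/(13453+72.6) = 0.994632
Parallel availability: 1 − (1 − 0.984124)(1 − 0.994632) = 0.99991

0.99991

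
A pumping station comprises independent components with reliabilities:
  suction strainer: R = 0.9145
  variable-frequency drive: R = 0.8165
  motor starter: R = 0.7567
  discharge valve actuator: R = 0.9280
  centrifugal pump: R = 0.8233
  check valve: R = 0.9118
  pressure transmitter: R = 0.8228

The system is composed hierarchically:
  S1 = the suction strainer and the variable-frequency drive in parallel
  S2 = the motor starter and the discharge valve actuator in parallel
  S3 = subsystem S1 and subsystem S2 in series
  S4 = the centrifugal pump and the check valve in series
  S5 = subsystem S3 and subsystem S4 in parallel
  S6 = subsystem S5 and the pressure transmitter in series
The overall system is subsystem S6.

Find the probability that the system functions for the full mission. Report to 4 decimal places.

0.8160

Parallel (suction strainer and variable-frequency drive): 1 − (1 − 0.914500)(1 − 0.816500) = 0.984311
Parallel (motor starter and discharge valve actuator): 1 − (1 − 0.756700)(1 − 0.928000) = 0.982482
Series ([0.984311] and [0.982482]): 0.984311 × 0.982482 = 0.967068
Series (centrifugal pump and check valve): 0.823300 × 0.911800 = 0.750685
Parallel ([0.967068] and [0.750685]): 1 − (1 − 0.967068)(1 − 0.750685) = 0.991790
Series ([0.991790] and pressure transmitter): 0.991790 × 0.822800 = 0.8160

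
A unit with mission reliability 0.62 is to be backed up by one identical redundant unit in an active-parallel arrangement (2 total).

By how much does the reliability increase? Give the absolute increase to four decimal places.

0.2356

R_before = 0.62
R_after = 1 − (1 − 0.62)^2 = 0.8556
ΔR = 0.8556 − 0.62 = 0.2356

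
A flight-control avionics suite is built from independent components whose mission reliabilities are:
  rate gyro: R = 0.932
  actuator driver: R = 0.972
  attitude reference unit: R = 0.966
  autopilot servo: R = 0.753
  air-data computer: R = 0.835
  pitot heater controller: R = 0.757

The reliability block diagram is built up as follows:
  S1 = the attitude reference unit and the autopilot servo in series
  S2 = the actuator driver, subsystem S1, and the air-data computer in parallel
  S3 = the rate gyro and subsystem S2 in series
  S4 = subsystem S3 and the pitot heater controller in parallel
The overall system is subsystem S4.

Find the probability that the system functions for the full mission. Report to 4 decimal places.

0.9832

Series (attitude reference unit and autopilot servo): 0.966000 × 0.753000 = 0.727398
Parallel (actuator driver, [0.727398], and air-data computer): 1 − (1 − 0.972000)(1 − 0.727398)(1 − 0.835000) = 0.998741
Series (rate gyro and [0.998741]): 0.932000 × 0.998741 = 0.930827
Parallel ([0.930827] and pitot heater controller): 1 − (1 − 0.930827)(1 − 0.757000) = 0.9832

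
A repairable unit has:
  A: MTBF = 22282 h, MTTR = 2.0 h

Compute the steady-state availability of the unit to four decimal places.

0.9999

A(A) = MTBF/(MTBF+MTTR) = 22282/(22282+2.0) = 0.9999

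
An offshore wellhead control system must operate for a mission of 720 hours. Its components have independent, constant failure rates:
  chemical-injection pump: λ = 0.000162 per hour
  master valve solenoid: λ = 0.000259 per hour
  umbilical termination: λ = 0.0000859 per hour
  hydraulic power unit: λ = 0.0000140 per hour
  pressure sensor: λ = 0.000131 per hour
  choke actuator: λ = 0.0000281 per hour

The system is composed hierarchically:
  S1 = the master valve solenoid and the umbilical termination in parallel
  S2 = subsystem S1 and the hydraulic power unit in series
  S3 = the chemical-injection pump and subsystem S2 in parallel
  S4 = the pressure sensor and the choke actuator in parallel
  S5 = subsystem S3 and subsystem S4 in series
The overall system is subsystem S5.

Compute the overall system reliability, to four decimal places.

R(chemical-injection pump) = exp(−0.000162 × 720) = 0.889906
R(master valve solenoid) = exp(−0.000259 × 720) = 0.829875
R(umbilical termination) = exp(−0.0000859 × 720) = 0.940026
R(hydraulic power unit) = exp(−0.0000140 × 720) = 0.989971
R(pressure sensor) = exp(−0.000131 × 720) = 0.909992
R(choke actuator) = exp(−0.0000281 × 720) = 0.979971
Parallel (master valve solenoid and umbilical termination): 1 − (1 − 0.829875)(1 − 0.940026) = 0.989797
Series ([0.989797] and hydraulic power unit): 0.989797 × 0.989971 = 0.979870
Parallel (chemical-injection pump and [0.979870]): 1 − (1 − 0.889906)(1 − 0.979870) = 0.997784
Parallel (pressure sensor and choke actuator): 1 − (1 − 0.909992)(1 − 0.979971) = 0.998197
Series ([0.997784] and [0.998197]): 0.997784 × 0.998197 = 0.9960

0.9960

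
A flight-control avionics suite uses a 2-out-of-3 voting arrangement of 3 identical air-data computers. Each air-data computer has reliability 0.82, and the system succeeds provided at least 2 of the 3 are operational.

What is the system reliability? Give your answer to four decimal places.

0.9145

R = Σ_{i=2}^{3} C(3,i) p^i (1−p)^{3−i} with p = 0.82
C(3,2)·0.82^2·0.18^1 = 0.363096
C(3,3)·0.82^3·0.18^0 = 0.551368
Sum = 0.9145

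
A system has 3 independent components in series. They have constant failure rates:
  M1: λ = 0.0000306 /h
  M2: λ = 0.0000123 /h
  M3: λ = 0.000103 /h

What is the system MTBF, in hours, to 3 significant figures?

Series of exponential components: λ_sys = Σ λ_i
λ_sys = 0.0000306 + 0.0000123 + 0.000103 = 1.4590e-04 /h
MTBF = 1 / λ_sys = 6850 h

6850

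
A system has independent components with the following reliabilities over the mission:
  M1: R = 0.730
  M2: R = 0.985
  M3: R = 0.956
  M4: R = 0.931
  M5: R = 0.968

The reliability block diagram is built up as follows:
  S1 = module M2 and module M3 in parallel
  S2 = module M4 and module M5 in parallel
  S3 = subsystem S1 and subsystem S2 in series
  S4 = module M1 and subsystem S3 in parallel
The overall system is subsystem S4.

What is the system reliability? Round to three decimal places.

Parallel (M2 and M3): 1 − (1 − 0.98500)(1 − 0.95600) = 0.99934
Parallel (M4 and M5): 1 − (1 − 0.93100)(1 − 0.96800) = 0.99779
Series ([0.99934] and [0.99779]): 0.99934 × 0.99779 = 0.99713
Parallel (M1 and [0.99713]): 1 − (1 − 0.73000)(1 − 0.99713) = 0.999

0.999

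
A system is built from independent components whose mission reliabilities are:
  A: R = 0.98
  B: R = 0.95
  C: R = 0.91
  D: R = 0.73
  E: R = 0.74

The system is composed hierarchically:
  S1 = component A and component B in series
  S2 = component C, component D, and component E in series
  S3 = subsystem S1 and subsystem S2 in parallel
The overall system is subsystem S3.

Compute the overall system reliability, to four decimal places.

0.9649

Series (A and B): 0.980000 × 0.950000 = 0.931000
Series (C, D, and E): 0.910000 × 0.730000 × 0.740000 = 0.491582
Parallel ([0.931000] and [0.491582]): 1 − (1 − 0.931000)(1 − 0.491582) = 0.9649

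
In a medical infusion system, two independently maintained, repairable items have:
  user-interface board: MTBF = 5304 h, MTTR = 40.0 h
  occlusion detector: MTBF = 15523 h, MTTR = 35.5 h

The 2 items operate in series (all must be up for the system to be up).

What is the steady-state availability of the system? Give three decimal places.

A(user-interface board) = MTBF/(MTBF+MTTR) = 5304/(5304+40.0) = 0.992515
A(occlusion detector) = MTBF/(MTBF+MTTR) = 15523/(15523+35.5) = 0.997718
Series availability: 0.992515 × 0.997718 = 0.990

0.990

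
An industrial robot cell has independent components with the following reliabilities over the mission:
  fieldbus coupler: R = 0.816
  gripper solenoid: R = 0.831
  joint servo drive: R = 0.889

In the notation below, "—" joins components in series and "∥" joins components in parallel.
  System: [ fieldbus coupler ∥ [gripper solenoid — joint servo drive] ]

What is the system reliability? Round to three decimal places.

0.952

Series (gripper solenoid and joint servo drive): 0.83100 × 0.88900 = 0.73876
Parallel (fieldbus coupler and [0.73876]): 1 − (1 − 0.81600)(1 − 0.73876) = 0.952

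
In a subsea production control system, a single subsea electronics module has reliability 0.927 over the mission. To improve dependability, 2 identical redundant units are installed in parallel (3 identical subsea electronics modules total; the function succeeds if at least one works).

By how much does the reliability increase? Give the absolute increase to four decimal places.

0.0726

R_before = 0.927
R_after = 1 − (1 − 0.927)^3 = 0.9996
ΔR = 0.9996 − 0.927 = 0.0726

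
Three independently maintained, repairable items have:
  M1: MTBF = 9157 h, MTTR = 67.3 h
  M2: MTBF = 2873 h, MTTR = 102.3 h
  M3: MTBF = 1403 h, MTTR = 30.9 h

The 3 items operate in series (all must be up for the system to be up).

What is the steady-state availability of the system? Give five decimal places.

A(M1) = MTBF/(MTBF+MTTR) = 9157/(9157+67.3) = 0.992704
A(M2) = MTBF/(MTBF+MTTR) = 2873/(2873+102.3) = 0.965617
A(M3) = MTBF/(MTBF+MTTR) = 1403/(1403+30.9) = 0.978450
Series availability: 0.992704 × 0.965617 × 0.978450 = 0.93791

0.93791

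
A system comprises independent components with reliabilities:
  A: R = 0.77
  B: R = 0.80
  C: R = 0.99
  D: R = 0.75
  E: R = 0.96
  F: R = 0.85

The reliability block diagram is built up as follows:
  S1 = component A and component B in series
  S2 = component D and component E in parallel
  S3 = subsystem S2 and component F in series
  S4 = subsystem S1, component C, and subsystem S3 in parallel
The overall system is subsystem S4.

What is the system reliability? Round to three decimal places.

Series (A and B): 0.77000 × 0.80000 = 0.61600
Parallel (D and E): 1 − (1 − 0.75000)(1 − 0.96000) = 0.99000
Series ([0.99000] and F): 0.99000 × 0.85000 = 0.84150
Parallel ([0.61600], C, and [0.84150]): 1 − (1 − 0.61600)(1 − 0.99000)(1 − 0.84150) = 0.999

0.999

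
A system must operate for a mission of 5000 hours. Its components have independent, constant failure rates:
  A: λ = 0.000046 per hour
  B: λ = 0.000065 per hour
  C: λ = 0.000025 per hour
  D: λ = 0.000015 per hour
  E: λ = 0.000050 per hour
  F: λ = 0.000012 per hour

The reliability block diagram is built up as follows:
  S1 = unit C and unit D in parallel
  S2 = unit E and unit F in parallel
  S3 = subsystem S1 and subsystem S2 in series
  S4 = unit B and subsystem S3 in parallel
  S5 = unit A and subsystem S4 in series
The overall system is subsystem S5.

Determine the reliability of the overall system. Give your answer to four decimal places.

0.7898

R(A) = exp(−0.000046 × 5000) = 0.794534
R(B) = exp(−0.000065 × 5000) = 0.722527
R(C) = exp(−0.000025 × 5000) = 0.882497
R(D) = exp(−0.000015 × 5000) = 0.927743
R(E) = exp(−0.000050 × 5000) = 0.778801
R(F) = exp(−0.000012 × 5000) = 0.941765
Parallel (C and D): 1 − (1 − 0.882497)(1 − 0.927743) = 0.991510
Parallel (E and F): 1 − (1 − 0.778801)(1 − 0.941765) = 0.987118
Series ([0.991510] and [0.987118]): 0.991510 × 0.987118 = 0.978737
Parallel (B and [0.978737]): 1 − (1 − 0.722527)(1 − 0.978737) = 0.994100
Series (A and [0.994100]): 0.794534 × 0.994100 = 0.7898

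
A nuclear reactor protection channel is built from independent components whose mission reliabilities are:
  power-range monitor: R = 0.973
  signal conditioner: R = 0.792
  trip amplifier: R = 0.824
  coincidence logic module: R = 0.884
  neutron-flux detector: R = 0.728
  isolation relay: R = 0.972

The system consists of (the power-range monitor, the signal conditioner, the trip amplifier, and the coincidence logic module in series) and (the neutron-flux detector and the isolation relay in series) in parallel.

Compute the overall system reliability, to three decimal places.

Series (power-range monitor, signal conditioner, trip amplifier, and coincidence logic module): 0.97300 × 0.79200 × 0.82400 × 0.88400 = 0.56133
Series (neutron-flux detector and isolation relay): 0.72800 × 0.97200 = 0.70762
Parallel ([0.56133] and [0.70762]): 1 − (1 − 0.56133)(1 − 0.70762) = 0.872

0.872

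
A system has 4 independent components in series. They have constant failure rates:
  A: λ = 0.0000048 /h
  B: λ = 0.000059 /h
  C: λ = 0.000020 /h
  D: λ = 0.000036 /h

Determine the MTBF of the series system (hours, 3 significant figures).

Series of exponential components: λ_sys = Σ λ_i
λ_sys = 0.0000048 + 0.000059 + 0.000020 + 0.000036 = 1.1980e-04 /h
MTBF = 1 / λ_sys = 8350 h

8350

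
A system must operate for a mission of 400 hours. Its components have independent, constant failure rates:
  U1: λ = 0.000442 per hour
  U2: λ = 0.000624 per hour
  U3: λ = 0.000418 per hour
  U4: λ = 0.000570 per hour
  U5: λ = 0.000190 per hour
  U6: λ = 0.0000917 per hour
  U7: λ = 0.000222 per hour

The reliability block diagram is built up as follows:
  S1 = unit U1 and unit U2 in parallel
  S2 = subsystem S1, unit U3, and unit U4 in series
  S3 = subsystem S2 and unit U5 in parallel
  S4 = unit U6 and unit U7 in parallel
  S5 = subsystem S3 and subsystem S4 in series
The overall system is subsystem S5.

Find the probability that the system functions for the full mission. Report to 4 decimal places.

R(U1) = exp(−0.000442 × 400) = 0.837947
R(U2) = exp(−0.000624 × 400) = 0.779112
R(U3) = exp(−0.000418 × 400) = 0.846030
R(U4) = exp(−0.000570 × 400) = 0.796124
R(U5) = exp(−0.000190 × 400) = 0.926816
R(U6) = exp(−0.0000917 × 400) = 0.963985
R(U7) = exp(−0.000222 × 400) = 0.915029
Parallel (U1 and U2): 1 − (1 − 0.837947)(1 − 0.779112) = 0.964204
Series ([0.964204], U3, and U4): 0.964204 × 0.846030 × 0.796124 = 0.649435
Parallel ([0.649435] and U5): 1 − (1 − 0.649435)(1 − 0.926816) = 0.974344
Parallel (U6 and U7): 1 − (1 − 0.963985)(1 − 0.915029) = 0.996940
Series ([0.974344] and [0.996940]): 0.974344 × 0.996940 = 0.9714

0.9714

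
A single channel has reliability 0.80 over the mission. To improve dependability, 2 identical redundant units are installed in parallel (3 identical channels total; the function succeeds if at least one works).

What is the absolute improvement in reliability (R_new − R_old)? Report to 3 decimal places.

R_before = 0.80
R_after = 1 − (1 − 0.80)^3 = 0.992
ΔR = 0.992 − 0.80 = 0.192

0.192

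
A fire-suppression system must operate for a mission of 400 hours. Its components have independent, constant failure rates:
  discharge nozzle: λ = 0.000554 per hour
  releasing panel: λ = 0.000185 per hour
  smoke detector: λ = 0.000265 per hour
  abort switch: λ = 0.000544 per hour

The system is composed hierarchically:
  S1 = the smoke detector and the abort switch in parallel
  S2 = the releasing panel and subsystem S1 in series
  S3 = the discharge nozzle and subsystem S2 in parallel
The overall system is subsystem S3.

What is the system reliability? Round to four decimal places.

0.9822

R(discharge nozzle) = exp(−0.000554 × 400) = 0.801236
R(releasing panel) = exp(−0.000185 × 400) = 0.928672
R(smoke detector) = exp(−0.000265 × 400) = 0.899425
R(abort switch) = exp(−0.000544 × 400) = 0.804447
Parallel (smoke detector and abort switch): 1 − (1 − 0.899425)(1 − 0.804447) = 0.980332
Series (releasing panel and [0.980332]): 0.928672 × 0.980332 = 0.910407
Parallel (discharge nozzle and [0.910407]): 1 − (1 − 0.801236)(1 − 0.910407) = 0.9822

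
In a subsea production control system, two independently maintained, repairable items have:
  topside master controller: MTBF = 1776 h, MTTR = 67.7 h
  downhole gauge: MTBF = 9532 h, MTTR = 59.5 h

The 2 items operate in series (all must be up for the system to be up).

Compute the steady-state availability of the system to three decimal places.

A(topside master controller) = MTBF/(MTBF+MTTR) = 1776/(1776+67.7) = 0.963280
A(downhole gauge) = MTBF/(MTBF+MTTR) = 9532/(9532+59.5) = 0.993797
Series availability: 0.963280 × 0.993797 = 0.957

0.957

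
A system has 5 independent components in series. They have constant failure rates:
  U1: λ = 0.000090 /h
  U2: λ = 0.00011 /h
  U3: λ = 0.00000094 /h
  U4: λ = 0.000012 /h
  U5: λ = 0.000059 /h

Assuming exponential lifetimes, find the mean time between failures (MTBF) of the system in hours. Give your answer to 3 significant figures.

3680

Series of exponential components: λ_sys = Σ λ_i
λ_sys = 0.000090 + 0.00011 + 0.00000094 + 0.000012 + 0.000059 = 2.7194e-04 /h
MTBF = 1 / λ_sys = 3680 h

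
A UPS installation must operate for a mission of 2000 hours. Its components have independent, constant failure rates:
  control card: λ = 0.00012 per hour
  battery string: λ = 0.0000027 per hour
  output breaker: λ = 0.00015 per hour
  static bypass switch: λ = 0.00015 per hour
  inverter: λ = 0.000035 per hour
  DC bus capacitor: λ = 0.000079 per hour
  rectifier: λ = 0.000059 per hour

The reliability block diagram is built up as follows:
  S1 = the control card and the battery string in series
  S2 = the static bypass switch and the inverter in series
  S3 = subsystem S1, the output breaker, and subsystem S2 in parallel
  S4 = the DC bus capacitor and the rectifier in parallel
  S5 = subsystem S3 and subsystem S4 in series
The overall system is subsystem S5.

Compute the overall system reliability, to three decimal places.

R(control card) = exp(−0.00012 × 2000) = 0.78663
R(battery string) = exp(−0.0000027 × 2000) = 0.99461
R(output breaker) = exp(−0.00015 × 2000) = 0.74082
R(static bypass switch) = exp(−0.00015 × 2000) = 0.74082
R(inverter) = exp(−0.000035 × 2000) = 0.93239
R(DC bus capacitor) = exp(−0.000079 × 2000) = 0.85385
R(rectifier) = exp(−0.000059 × 2000) = 0.88870
Series (control card and battery string): 0.78663 × 0.99461 = 0.78239
Series (static bypass switch and inverter): 0.74082 × 0.93239 = 0.69073
Parallel ([0.78239], output breaker, and [0.69073]): 1 − (1 − 0.78239)(1 − 0.74082)(1 − 0.69073) = 0.98256
Parallel (DC bus capacitor and rectifier): 1 − (1 − 0.85385)(1 − 0.88870) = 0.98373
Series ([0.98256] and [0.98373]): 0.98256 × 0.98373 = 0.967

0.967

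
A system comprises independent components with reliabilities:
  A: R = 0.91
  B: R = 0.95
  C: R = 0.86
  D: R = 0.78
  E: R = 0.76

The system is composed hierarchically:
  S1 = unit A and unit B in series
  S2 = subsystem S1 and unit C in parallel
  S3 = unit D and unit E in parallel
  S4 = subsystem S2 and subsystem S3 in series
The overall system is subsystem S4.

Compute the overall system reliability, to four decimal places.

0.9292

Series (A and B): 0.910000 × 0.950000 = 0.864500
Parallel ([0.864500] and C): 1 − (1 − 0.864500)(1 − 0.860000) = 0.981030
Parallel (D and E): 1 − (1 − 0.780000)(1 − 0.760000) = 0.947200
Series ([0.981030] and [0.947200]): 0.981030 × 0.947200 = 0.9292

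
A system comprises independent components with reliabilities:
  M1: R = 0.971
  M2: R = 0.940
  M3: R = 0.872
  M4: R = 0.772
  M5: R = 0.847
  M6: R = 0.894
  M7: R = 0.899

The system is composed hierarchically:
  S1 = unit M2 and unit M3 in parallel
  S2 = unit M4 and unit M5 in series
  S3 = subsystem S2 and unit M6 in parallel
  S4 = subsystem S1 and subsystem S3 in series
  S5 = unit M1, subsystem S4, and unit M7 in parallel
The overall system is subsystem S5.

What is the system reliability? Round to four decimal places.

0.9999

Parallel (M2 and M3): 1 − (1 − 0.940000)(1 − 0.872000) = 0.992320
Series (M4 and M5): 0.772000 × 0.847000 = 0.653884
Parallel ([0.653884] and M6): 1 − (1 − 0.653884)(1 − 0.894000) = 0.963312
Series ([0.992320] and [0.963312]): 0.992320 × 0.963312 = 0.955914
Parallel (M1, [0.955914], and M7): 1 − (1 − 0.971000)(1 − 0.955914)(1 − 0.899000) = 0.9999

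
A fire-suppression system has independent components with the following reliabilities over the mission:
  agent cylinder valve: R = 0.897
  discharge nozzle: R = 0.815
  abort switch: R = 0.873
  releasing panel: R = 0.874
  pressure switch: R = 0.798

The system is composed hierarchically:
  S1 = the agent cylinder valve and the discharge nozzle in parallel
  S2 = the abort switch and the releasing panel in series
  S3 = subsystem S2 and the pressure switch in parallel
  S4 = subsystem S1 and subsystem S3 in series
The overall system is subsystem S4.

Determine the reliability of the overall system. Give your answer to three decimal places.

0.934

Parallel (agent cylinder valve and discharge nozzle): 1 − (1 − 0.89700)(1 − 0.81500) = 0.98095
Series (abort switch and releasing panel): 0.87300 × 0.87400 = 0.76300
Parallel ([0.76300] and pressure switch): 1 − (1 − 0.76300)(1 − 0.79800) = 0.95213
Series ([0.98095] and [0.95213]): 0.98095 × 0.95213 = 0.934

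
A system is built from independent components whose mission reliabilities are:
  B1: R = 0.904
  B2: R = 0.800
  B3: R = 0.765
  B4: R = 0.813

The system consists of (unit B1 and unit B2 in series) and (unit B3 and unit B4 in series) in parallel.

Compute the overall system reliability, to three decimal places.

0.895

Series (B1 and B2): 0.90400 × 0.80000 = 0.72320
Series (B3 and B4): 0.76500 × 0.81300 = 0.62195
Parallel ([0.72320] and [0.62195]): 1 − (1 − 0.72320)(1 − 0.62195) = 0.895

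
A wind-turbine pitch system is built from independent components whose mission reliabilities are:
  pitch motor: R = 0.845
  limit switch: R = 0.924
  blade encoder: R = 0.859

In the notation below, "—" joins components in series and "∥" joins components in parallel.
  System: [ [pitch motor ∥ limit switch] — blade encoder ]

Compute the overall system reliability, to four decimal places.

0.8489

Parallel (pitch motor and limit switch): 1 − (1 − 0.845000)(1 − 0.924000) = 0.988220
Series ([0.988220] and blade encoder): 0.988220 × 0.859000 = 0.8489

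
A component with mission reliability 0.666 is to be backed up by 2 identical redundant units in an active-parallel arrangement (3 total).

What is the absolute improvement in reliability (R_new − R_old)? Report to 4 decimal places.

0.2967

R_before = 0.666
R_after = 1 − (1 − 0.666)^3 = 0.9627
ΔR = 0.9627 − 0.666 = 0.2967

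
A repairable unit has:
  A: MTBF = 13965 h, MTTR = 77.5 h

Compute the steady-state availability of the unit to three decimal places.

A(A) = MTBF/(MTBF+MTTR) = 13965/(13965+77.5) = 0.994

0.994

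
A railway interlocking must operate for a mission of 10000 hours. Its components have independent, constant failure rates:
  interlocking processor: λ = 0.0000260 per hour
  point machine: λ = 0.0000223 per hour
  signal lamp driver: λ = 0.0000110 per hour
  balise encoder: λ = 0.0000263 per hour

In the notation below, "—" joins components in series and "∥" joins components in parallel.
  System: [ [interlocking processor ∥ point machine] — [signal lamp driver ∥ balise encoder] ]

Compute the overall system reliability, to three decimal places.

R(interlocking processor) = exp(−0.0000260 × 10000) = 0.77105
R(point machine) = exp(−0.0000223 × 10000) = 0.80011
R(signal lamp driver) = exp(−0.0000110 × 10000) = 0.89583
R(balise encoder) = exp(−0.0000263 × 10000) = 0.76874
Parallel (interlocking processor and point machine): 1 − (1 − 0.77105)(1 − 0.80011) = 0.95424
Parallel (signal lamp driver and balise encoder): 1 − (1 − 0.89583)(1 − 0.76874) = 0.97591
Series ([0.95424] and [0.97591]): 0.95424 × 0.97591 = 0.931

0.931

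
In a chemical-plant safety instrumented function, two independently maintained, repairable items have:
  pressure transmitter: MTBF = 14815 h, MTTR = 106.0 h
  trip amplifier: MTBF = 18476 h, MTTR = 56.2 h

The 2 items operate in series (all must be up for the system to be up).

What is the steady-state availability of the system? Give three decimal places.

A(pressure transmitter) = MTBF/(MTBF+MTTR) = 14815/(14815+106.0) = 0.992896
A(trip amplifier) = MTBF/(MTBF+MTTR) = 18476/(18476+56.2) = 0.996967
Series availability: 0.992896 × 0.996967 = 0.990

0.990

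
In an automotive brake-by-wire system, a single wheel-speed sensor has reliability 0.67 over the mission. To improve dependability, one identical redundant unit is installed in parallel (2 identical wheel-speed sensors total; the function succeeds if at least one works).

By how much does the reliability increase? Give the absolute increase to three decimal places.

0.221

R_before = 0.67
R_after = 1 − (1 − 0.67)^2 = 0.891
ΔR = 0.891 − 0.67 = 0.221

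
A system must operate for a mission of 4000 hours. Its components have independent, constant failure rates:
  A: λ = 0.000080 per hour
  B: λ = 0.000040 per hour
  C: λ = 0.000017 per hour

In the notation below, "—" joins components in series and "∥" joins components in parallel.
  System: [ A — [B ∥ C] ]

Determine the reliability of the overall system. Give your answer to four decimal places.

R(A) = exp(−0.000080 × 4000) = 0.726149
R(B) = exp(−0.000040 × 4000) = 0.852144
R(C) = exp(−0.000017 × 4000) = 0.934260
Parallel (B and C): 1 − (1 − 0.852144)(1 − 0.934260) = 0.990280
Series (A and [0.990280]): 0.726149 × 0.990280 = 0.7191

0.7191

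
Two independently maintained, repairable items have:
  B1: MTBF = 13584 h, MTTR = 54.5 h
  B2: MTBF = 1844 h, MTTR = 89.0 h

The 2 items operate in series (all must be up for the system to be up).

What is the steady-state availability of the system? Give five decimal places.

A(B1) = MTBF/(MTBF+MTTR) = 13584/(13584+54.5) = 0.996004
A(B2) = MTBF/(MTBF+MTTR) = 1844/(1844+89.0) = 0.953958
Series availability: 0.996004 × 0.953958 = 0.95015

0.95015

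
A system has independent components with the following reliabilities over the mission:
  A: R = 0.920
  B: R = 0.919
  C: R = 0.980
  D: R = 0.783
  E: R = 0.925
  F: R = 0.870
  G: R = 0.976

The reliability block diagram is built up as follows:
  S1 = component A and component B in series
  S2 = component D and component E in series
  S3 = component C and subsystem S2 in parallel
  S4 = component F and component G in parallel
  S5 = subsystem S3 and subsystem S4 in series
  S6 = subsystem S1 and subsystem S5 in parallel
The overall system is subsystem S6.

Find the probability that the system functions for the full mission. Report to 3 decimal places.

Series (A and B): 0.92000 × 0.91900 = 0.84548
Series (D and E): 0.78300 × 0.92500 = 0.72428
Parallel (C and [0.72428]): 1 − (1 − 0.98000)(1 − 0.72428) = 0.99449
Parallel (F and G): 1 − (1 − 0.87000)(1 − 0.97600) = 0.99688
Series ([0.99449] and [0.99688]): 0.99449 × 0.99688 = 0.99139
Parallel ([0.84548] and [0.99139]): 1 − (1 − 0.84548)(1 − 0.99139) = 0.999

0.999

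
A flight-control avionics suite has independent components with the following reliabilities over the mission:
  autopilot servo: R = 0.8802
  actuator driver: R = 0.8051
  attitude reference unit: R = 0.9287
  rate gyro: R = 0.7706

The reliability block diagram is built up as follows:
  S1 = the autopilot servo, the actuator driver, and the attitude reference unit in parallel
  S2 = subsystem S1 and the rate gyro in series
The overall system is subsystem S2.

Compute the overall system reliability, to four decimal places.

0.7693

Parallel (autopilot servo, actuator driver, and attitude reference unit): 1 − (1 − 0.880200)(1 − 0.805100)(1 − 0.928700) = 0.998335
Series ([0.998335] and rate gyro): 0.998335 × 0.770600 = 0.7693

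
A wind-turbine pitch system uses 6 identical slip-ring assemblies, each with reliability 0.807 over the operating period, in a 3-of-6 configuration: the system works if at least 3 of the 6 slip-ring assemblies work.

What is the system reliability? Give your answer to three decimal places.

0.985

R = Σ_{i=3}^{6} C(6,i) p^i (1−p)^{6−i} with p = 0.807
C(6,3)·0.807^3·0.193^3 = 0.07557
C(6,4)·0.807^4·0.193^2 = 0.23697
C(6,5)·0.807^5·0.193^1 = 0.39635
C(6,6)·0.807^6·0.193^0 = 0.27621
Sum = 0.985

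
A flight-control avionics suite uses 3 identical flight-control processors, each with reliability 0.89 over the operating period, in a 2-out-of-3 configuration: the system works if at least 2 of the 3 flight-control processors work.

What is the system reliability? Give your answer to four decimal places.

0.9664

R = Σ_{i=2}^{3} C(3,i) p^i (1−p)^{3−i} with p = 0.89
C(3,2)·0.89^2·0.11^1 = 0.261393
C(3,3)·0.89^3·0.11^0 = 0.704969
Sum = 0.9664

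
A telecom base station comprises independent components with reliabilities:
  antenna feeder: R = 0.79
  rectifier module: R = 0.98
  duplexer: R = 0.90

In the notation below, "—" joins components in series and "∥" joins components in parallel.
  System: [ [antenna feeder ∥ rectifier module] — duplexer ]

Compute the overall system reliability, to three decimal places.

0.896

Parallel (antenna feeder and rectifier module): 1 − (1 − 0.79000)(1 − 0.98000) = 0.99580
Series ([0.99580] and duplexer): 0.99580 × 0.90000 = 0.896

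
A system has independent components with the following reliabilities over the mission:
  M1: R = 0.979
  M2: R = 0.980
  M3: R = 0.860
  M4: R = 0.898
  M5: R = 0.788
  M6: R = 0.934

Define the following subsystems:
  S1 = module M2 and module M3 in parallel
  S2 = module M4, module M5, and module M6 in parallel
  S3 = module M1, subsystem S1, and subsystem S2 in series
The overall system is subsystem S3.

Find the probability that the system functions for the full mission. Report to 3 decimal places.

0.975

Parallel (M2 and M3): 1 − (1 − 0.98000)(1 − 0.86000) = 0.99720
Parallel (M4, M5, and M6): 1 − (1 − 0.89800)(1 − 0.78800)(1 − 0.93400) = 0.99857
Series (M1, [0.99720], and [0.99857]): 0.97900 × 0.99720 × 0.99857 = 0.975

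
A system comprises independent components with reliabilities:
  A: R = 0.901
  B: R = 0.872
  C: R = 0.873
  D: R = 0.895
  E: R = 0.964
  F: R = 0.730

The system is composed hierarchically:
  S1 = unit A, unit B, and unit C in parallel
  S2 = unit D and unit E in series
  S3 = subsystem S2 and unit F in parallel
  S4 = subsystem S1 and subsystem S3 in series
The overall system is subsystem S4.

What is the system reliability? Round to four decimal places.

Parallel (A, B, and C): 1 − (1 − 0.901000)(1 − 0.872000)(1 − 0.873000) = 0.998391
Series (D and E): 0.895000 × 0.964000 = 0.862780
Parallel ([0.862780] and F): 1 − (1 − 0.862780)(1 − 0.730000) = 0.962951
Series ([0.998391] and [0.962951]): 0.998391 × 0.962951 = 0.9614

0.9614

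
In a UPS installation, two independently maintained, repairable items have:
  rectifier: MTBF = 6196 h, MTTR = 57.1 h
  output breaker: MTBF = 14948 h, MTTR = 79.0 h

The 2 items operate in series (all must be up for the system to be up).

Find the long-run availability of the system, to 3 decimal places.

A(rectifier) = MTBF/(MTBF+MTTR) = 6196/(6196+57.1) = 0.990869
A(output breaker) = MTBF/(MTBF+MTTR) = 14948/(14948+79.0) = 0.994743
Series availability: 0.990869 × 0.994743 = 0.986

0.986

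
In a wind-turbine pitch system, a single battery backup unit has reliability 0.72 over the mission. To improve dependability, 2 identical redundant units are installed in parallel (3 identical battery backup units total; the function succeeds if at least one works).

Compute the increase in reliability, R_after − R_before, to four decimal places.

R_before = 0.72
R_after = 1 − (1 − 0.72)^3 = 0.9780
ΔR = 0.9780 − 0.72 = 0.2580

0.2580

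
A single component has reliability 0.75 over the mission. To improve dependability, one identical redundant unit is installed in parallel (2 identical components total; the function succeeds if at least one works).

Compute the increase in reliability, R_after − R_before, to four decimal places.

R_before = 0.75
R_after = 1 − (1 − 0.75)^2 = 0.9375
ΔR = 0.9375 − 0.75 = 0.1875

0.1875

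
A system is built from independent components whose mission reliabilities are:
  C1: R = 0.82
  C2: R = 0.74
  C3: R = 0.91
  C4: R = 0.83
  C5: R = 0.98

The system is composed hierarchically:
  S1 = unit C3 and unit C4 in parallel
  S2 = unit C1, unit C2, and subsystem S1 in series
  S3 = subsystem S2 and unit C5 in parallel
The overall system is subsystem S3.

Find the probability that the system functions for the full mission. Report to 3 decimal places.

0.992

Parallel (C3 and C4): 1 − (1 − 0.91000)(1 − 0.83000) = 0.98470
Series (C1, C2, and [0.98470]): 0.82000 × 0.74000 × 0.98470 = 0.59752
Parallel ([0.59752] and C5): 1 − (1 − 0.59752)(1 − 0.98000) = 0.992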